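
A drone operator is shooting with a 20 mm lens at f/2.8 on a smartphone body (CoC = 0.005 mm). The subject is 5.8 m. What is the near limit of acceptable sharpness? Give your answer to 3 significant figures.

4.82 m

Hyperfocal distance H = f²/(N·c) + f = 20²/(2.8 × 0.005) + 20 = 400/0.014 + 20 ≈ 28591.4 mm ≈ 28.59 m.
Near limit Dn = s·(H − f)/(H + s − 2f) = 5800 × (28591.4 − 20) / (28591.4 + 5800 − 2 × 20) = 5800 × 28571.4 / 34351.4 ≈ 4824.1 mm ≈ 4.82 m.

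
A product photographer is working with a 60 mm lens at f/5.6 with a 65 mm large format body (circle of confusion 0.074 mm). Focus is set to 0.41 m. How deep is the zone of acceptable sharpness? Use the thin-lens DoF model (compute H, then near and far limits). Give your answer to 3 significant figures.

Hyperfocal distance H = f²/(N·c) + f = 60²/(5.6 × 0.074) + 60 = 3600/0.4144 + 60 ≈ 8747.3 mm ≈ 8.747 m.
Near limit Dn = s·(H − f)/(H + s − 2f) = 410 × (8747.3 − 60) / (8747.3 + 410 − 2 × 60) = 410 × 8687.3 / 9037.3 ≈ 394.121 mm.
Far limit Df = s·(H − f)/(H − s) = 410 × (8747.3 − 60) / (8747.3 − 410) = 410 × 8687.3 / 8337.3 ≈ 427.212 mm.
Depth of field = Df − Dn = 427.212 − 394.121 ≈ 33.091 mm.

33.1 mm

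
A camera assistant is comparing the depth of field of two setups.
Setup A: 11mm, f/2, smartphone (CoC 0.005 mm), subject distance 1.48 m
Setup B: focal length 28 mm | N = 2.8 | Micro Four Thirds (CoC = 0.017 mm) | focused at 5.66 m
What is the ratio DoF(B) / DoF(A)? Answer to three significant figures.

12.0

Setup A: H = 11²/(2×0.005) + 11 ≈ 12111.0 mm; DoF = Df − Dn = 1684.51 − 1319.77 ≈ 364.74 mm.
Setup B: H = 28²/(2.8×0.017) + 28 ≈ 16498.6 mm; DoF = Df − Dn = 8601.1 − 4217.8 ≈ 4383.3 mm.
Ratio = 4383.3 / 364.74 ≈ 12.0.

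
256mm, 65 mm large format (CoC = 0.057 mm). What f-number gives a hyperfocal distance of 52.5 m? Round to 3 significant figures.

f/22

Rearrange H = f²/(N·c) + f for N: N = f² / ((H − f)·c).
N = 256² / ((52500 − 256) × 0.057) = 65536 / 2978 ≈ 22.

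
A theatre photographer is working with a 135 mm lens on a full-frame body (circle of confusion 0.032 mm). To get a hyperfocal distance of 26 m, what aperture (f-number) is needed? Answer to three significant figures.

f/22

Rearrange H = f²/(N·c) + f for N: N = f² / ((H − f)·c).
N = 135² / ((26000 − 135) × 0.032) = 18225 / 827.7 ≈ 22.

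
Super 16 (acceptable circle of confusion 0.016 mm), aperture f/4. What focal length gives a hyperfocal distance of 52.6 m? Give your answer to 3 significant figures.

58.0 mm

From H = f²/(N·c) + f, with f ≪ H: f ≈ √(H·N·c) = √(52600 × 4 × 0.016) = √3366.4 ≈ 58.02 mm.
The +f correction barely moves this — solving exactly, f² + N·c·f − N·c·H = 0 ⇒ f = (−N·c + √((N·c)² + 4·N·c·H))/2 = (−0.064 + √13466)/2 ≈ 57.989 mm, so f ≈ 58.0 mm.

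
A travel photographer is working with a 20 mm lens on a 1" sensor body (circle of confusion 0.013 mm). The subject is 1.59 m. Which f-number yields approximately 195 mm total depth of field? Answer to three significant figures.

Write h = H − f = f²/(N·c). The thin-lens limits are Dn = s·h/(h + (s−f)) and Df = s·h/(h − (s−f)), so DoF = Df − Dn = 2·s·(s−f)·h / (h² − (s−f)²).
That is a quadratic in h: DoF·h² − 2·s·(s−f)·h − DoF·(s−f)² = 0 ⇒ h = (s−f)·(s + √(s² + DoF²)) / DoF = 1570 × (1590 + √(1590² + 195²)) / 195 = 1570 × (1590 + 1601.91) / 195 ≈ 25699 mm.
Then N = f²/(c·h) = 20² / (0.013 × 25699) = 400 / 334.09 ≈ 1.20.

f/1.20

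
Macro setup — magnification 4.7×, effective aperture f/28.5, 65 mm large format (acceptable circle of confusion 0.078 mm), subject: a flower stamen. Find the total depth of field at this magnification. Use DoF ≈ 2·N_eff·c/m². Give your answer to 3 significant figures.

0.201 mm

At magnification m, DoF ≈ 2·N_eff·c/m² = 2 × 28.5 × 0.078 / 4.7² = 4.446 / 22.09 ≈ 0.201 mm.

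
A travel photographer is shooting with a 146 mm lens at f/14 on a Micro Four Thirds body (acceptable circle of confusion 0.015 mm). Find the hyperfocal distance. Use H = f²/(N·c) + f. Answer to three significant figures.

102 m

Hyperfocal distance H = f²/(N·c) + f = 146²/(14 × 0.015) + 146 = 21316/0.21 + 146 ≈ 101650.8 mm ≈ 102 m.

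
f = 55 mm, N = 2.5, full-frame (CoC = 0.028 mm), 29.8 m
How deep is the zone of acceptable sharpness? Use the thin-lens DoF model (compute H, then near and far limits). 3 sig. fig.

78.0 m

Hyperfocal distance H = f²/(N·c) + f = 55²/(2.5 × 0.028) + 55 = 3025/0.07 + 55 ≈ 43269.3 mm ≈ 43.27 m.
Near limit Dn = s·(H − f)/(H + s − 2f) = 29800 × (43269.3 − 55) / (43269.3 + 29800 − 2 × 55) = 29800 × 43214.3 / 72959.3 ≈ 17651 mm.
Far limit Df = s·(H − f)/(H − s) = 29800 × (43269.3 − 55) / (43269.3 − 29800) = 29800 × 43214.3 / 13469.3 ≈ 95609 mm.
Depth of field = Df − Dn = 95609 − 17651 ≈ 77958 mm ≈ 78.0 m.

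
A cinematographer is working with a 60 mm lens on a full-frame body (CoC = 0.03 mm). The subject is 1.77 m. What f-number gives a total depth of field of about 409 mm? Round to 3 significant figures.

f/8

Write h = H − f = f²/(N·c). The thin-lens limits are Dn = s·h/(h + (s−f)) and Df = s·h/(h − (s−f)), so DoF = Df − Dn = 2·s·(s−f)·h / (h² − (s−f)²).
That is a quadratic in h: DoF·h² − 2·s·(s−f)·h − DoF·(s−f)² = 0 ⇒ h = (s−f)·(s + √(s² + DoF²)) / DoF = 1710 × (1770 + √(1770² + 409²)) / 409 = 1710 × (1770 + 1816.64) / 409 ≈ 14995 mm.
Then N = f²/(c·h) = 60² / (0.03 × 14995) = 3600 / 449.86 ≈ 8.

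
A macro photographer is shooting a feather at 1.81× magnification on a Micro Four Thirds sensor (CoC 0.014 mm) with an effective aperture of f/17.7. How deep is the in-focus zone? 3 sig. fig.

0.151 mm

At magnification m, DoF ≈ 2·N_eff·c/m² = 2 × 17.7 × 0.014 / 1.81² = 0.4956 / 3.276 ≈ 0.151 mm.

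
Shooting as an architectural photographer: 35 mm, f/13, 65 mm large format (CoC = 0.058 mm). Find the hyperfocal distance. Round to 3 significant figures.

1.66 m

Hyperfocal distance H = f²/(N·c) + f = 35²/(13 × 0.058) + 35 = 1225/0.754 + 35 ≈ 1659.7 mm ≈ 1.66 m.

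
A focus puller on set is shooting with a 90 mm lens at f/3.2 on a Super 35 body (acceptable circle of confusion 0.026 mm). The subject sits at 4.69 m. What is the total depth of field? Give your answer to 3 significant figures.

Hyperfocal distance H = f²/(N·c) + f = 90²/(3.2 × 0.026) + 90 = 8100/0.0832 + 90 ≈ 97445.8 mm ≈ 97.45 m.
Near limit Dn = s·(H − f)/(H + s − 2f) = 4690 × (97445.8 − 90) / (97445.8 + 4690 − 2 × 90) = 4690 × 97355.8 / 101955.8 ≈ 4478.40 mm.
Far limit Df = s·(H − f)/(H − s) = 4690 × (97445.8 − 90) / (97445.8 − 4690) = 4690 × 97355.8 / 92755.8 ≈ 4922.59 mm.
Depth of field = Df − Dn = 4922.59 − 4478.40 ≈ 444.19 mm.

444 mm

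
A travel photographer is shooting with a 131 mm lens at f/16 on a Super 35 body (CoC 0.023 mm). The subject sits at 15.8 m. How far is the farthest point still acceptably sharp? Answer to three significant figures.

23.8 m

Hyperfocal distance H = f²/(N·c) + f = 131²/(16 × 0.023) + 131 = 17161/0.368 + 131 ≈ 46764.2 mm ≈ 46.76 m.
Far limit Df = s·(H − f)/(H − s) = 15800 × (46764.2 − 131) / (46764.2 − 15800) = 15800 × 46633.2 / 30964.2 ≈ 23795 mm ≈ 23.8 m.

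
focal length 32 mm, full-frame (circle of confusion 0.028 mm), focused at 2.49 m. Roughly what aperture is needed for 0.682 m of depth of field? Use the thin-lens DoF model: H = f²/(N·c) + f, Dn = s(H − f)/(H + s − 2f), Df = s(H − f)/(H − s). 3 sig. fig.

f/2.00

Write h = H − f = f²/(N·c). The thin-lens limits are Dn = s·h/(h + (s−f)) and Df = s·h/(h − (s−f)), so DoF = Df − Dn = 2·s·(s−f)·h / (h² − (s−f)²).
That is a quadratic in h: DoF·h² − 2·s·(s−f)·h − DoF·(s−f)² = 0 ⇒ h = (s−f)·(s + √(s² + DoF²)) / DoF = 2458 × (2490 + √(2490² + 682²)) / 682 = 2458 × (2490 + 2581.71) / 682 ≈ 18279 mm.
Then N = f²/(c·h) = 32² / (0.028 × 18279) = 1024 / 511.81 ≈ 2.00.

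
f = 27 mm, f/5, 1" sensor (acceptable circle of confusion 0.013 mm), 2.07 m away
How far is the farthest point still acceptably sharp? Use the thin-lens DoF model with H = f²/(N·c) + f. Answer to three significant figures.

Hyperfocal distance H = f²/(N·c) + f = 27²/(5 × 0.013) + 27 = 729/0.065 + 27 ≈ 11242.4 mm ≈ 11.24 m.
Far limit Df = s·(H − f)/(H − s) = 2070 × (11242.4 − 27) / (11242.4 − 2070) = 2070 × 11215.4 / 9172.4 ≈ 2531.1 mm ≈ 2.53 m.

2.53 m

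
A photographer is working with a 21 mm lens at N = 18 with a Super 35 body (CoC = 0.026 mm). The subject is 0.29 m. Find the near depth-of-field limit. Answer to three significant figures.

Hyperfocal distance H = f²/(N·c) + f = 21²/(18 × 0.026) + 21 = 441/0.468 + 21 ≈ 963.3 mm ≈ 0.963 m.
Near limit Dn = s·(H − f)/(H + s − 2f) = 290 × (963.3 − 21) / (963.3 + 290 − 2 × 21) = 290 × 942.3 / 1211.3 ≈ 225.60 mm.

226 mm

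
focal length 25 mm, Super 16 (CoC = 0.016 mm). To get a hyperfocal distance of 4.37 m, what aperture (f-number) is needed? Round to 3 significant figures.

Rearrange H = f²/(N·c) + f for N: N = f² / ((H − f)·c).
N = 25² / ((4370 − 25) × 0.016) = 625 / 69.52 ≈ 8.99.

f/8.99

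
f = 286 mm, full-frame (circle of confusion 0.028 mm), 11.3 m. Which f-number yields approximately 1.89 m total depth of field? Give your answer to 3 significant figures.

Write h = H − f = f²/(N·c). The thin-lens limits are Dn = s·h/(h + (s−f)) and Df = s·h/(h − (s−f)), so DoF = Df − Dn = 2·s·(s−f)·h / (h² − (s−f)²).
That is a quadratic in h: DoF·h² − 2·s·(s−f)·h − DoF·(s−f)² = 0 ⇒ h = (s−f)·(s + √(s² + DoF²)) / DoF = 11014 × (11300 + √(11300² + 1890²)) / 1890 = 11014 × (11300 + 11457.0) / 1890 ≈ 132617 mm.
Then N = f²/(c·h) = 286² / (0.028 × 132617) = 81796 / 3713.3 ≈ 22.

f/22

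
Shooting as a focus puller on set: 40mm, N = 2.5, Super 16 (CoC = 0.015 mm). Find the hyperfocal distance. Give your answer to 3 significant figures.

42.7 m

Hyperfocal distance H = f²/(N·c) + f = 40²/(2.5 × 0.015) + 40 = 1600/0.0375 + 40 ≈ 42706.7 mm ≈ 42.7 m.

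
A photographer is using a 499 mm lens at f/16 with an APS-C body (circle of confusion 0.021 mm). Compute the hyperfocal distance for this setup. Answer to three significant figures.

Hyperfocal distance H = f²/(N·c) + f = 499²/(16 × 0.021) + 499 = 249001/0.336 + 499 ≈ 741573.4 mm ≈ 742 m.

742 m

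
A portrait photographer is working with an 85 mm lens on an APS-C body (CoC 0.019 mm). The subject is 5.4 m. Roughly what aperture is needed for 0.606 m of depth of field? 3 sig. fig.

Write h = H − f = f²/(N·c). The thin-lens limits are Dn = s·h/(h + (s−f)) and Df = s·h/(h − (s−f)), so DoF = Df − Dn = 2·s·(s−f)·h / (h² − (s−f)²).
That is a quadratic in h: DoF·h² − 2·s·(s−f)·h − DoF·(s−f)² = 0 ⇒ h = (s−f)·(s + √(s² + DoF²)) / DoF = 5315 × (5400 + √(5400² + 606²)) / 606 = 5315 × (5400 + 5433.90) / 606 ≈ 95020 mm.
Then N = f²/(c·h) = 85² / (0.019 × 95020) = 7225 / 1805.4 ≈ 4.

f/4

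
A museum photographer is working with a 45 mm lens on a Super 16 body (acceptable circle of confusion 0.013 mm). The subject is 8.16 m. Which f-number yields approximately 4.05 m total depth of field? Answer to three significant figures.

f/4.50

Write h = H − f = f²/(N·c). The thin-lens limits are Dn = s·h/(h + (s−f)) and Df = s·h/(h − (s−f)), so DoF = Df − Dn = 2·s·(s−f)·h / (h² − (s−f)²).
That is a quadratic in h: DoF·h² − 2·s·(s−f)·h − DoF·(s−f)² = 0 ⇒ h = (s−f)·(s + √(s² + DoF²)) / DoF = 8115 × (8160 + √(8160² + 4050²)) / 4050 = 8115 × (8160 + 9109.78) / 4050 ≈ 34604 mm.
Then N = f²/(c·h) = 45² / (0.013 × 34604) = 2025 / 449.85 ≈ 4.50.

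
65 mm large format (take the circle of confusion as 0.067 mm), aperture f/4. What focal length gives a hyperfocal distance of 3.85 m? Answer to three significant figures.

From H = f²/(N·c) + f, with f ≪ H: f ≈ √(H·N·c) = √(3850 × 4 × 0.067) = √1031.8 ≈ 32.12 mm.
Exact: f² + N·c·f − N·c·H = 0 ⇒ f = (−N·c + √((N·c)² + 4·N·c·H))/2 = (−0.268 + √4127.3)/2 ≈ 31.988 mm ≈ 32.0 mm.

32.0 mm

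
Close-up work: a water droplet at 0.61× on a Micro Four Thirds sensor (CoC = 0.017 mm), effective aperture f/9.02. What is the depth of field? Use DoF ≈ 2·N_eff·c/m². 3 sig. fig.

0.824 mm

At magnification m, DoF ≈ 2·N_eff·c/m² = 2 × 9.02 × 0.017 / 0.61² = 0.3067 / 0.3721 ≈ 0.824 mm.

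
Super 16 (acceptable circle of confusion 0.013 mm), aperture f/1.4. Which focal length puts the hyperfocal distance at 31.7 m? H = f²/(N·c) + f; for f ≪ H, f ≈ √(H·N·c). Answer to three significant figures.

24.0 mm

From H = f²/(N·c) + f, with f ≪ H: f ≈ √(H·N·c) = √(31700 × 1.4 × 0.013) = √576.94 ≈ 24.02 mm.
The +f correction barely moves this — solving exactly, f² + N·c·f − N·c·H = 0 ⇒ f = (−N·c + √((N·c)² + 4·N·c·H))/2 = (−0.0182 + √2307.8)/2 ≈ 24.010 mm, so f ≈ 24.0 mm.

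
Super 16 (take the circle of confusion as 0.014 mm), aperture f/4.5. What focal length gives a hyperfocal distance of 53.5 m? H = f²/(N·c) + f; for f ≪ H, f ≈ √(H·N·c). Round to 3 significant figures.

From H = f²/(N·c) + f, with f ≪ H: f ≈ √(H·N·c) = √(53500 × 4.5 × 0.014) = √3370.5 ≈ 58.06 mm.
Exact: f² + N·c·f − N·c·H = 0 ⇒ f = (−N·c + √((N·c)² + 4·N·c·H))/2 = (−0.063 + √13482)/2 ≈ 58.025 mm ≈ 58.0 mm.

58.0 mm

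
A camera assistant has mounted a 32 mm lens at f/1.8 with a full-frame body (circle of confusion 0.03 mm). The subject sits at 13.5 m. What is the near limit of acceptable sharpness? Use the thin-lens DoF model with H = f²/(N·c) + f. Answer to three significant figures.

7.89 m

Hyperfocal distance H = f²/(N·c) + f = 32²/(1.8 × 0.03) + 32 = 1024/0.054 + 32 ≈ 18995.0 mm ≈ 18.99 m.
Near limit Dn = s·(H − f)/(H + s − 2f) = 13500 × (18995.0 − 32) / (18995.0 + 13500 − 2 × 32) = 13500 × 18963.0 / 32431.0 ≈ 7893.7 mm ≈ 7.89 m.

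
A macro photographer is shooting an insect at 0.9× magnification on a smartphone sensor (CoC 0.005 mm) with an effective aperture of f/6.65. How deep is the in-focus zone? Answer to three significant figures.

0.0821 mm

At magnification m, DoF ≈ 2·N_eff·c/m² = 2 × 6.65 × 0.005 / 0.9² = 0.0665 / 0.81 ≈ 0.0821 mm.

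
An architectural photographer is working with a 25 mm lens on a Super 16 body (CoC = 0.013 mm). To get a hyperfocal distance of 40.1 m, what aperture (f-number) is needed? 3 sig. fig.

f/1.20

Rearrange H = f²/(N·c) + f for N: N = f² / ((H − f)·c).
N = 25² / ((40100 − 25) × 0.013) = 625 / 521.0 ≈ 1.20.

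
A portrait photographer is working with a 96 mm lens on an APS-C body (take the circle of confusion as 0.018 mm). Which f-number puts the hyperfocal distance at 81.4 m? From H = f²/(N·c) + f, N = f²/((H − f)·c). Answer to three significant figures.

f/6.30

Rearrange H = f²/(N·c) + f for N: N = f² / ((H − f)·c).
N = 96² / ((81400 − 96) × 0.018) = 9216 / 1463 ≈ 6.30.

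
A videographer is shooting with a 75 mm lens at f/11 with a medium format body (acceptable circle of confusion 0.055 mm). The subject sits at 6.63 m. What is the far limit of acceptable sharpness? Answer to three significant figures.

Hyperfocal distance H = f²/(N·c) + f = 75²/(11 × 0.055) + 75 = 5625/0.605 + 75 ≈ 9372.5 mm ≈ 9.373 m.
Far limit Df = s·(H − f)/(H − s) = 6630 × (9372.5 − 75) / (9372.5 − 6630) = 6630 × 9297.5 / 2742.5 ≈ 22477 mm ≈ 22.5 m.

22.5 m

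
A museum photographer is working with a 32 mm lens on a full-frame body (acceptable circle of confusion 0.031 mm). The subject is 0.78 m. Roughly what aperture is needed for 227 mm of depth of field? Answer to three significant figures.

Write h = H − f = f²/(N·c). The thin-lens limits are Dn = s·h/(h + (s−f)) and Df = s·h/(h − (s−f)), so DoF = Df − Dn = 2·s·(s−f)·h / (h² − (s−f)²).
That is a quadratic in h: DoF·h² − 2·s·(s−f)·h − DoF·(s−f)² = 0 ⇒ h = (s−f)·(s + √(s² + DoF²)) / DoF = 748 × (780 + √(780² + 227²)) / 227 = 748 × (780 + 812.360) / 227 ≈ 5247.1 mm.
Then N = f²/(c·h) = 32² / (0.031 × 5247.1) = 1024 / 162.66 ≈ 6.30.

f/6.30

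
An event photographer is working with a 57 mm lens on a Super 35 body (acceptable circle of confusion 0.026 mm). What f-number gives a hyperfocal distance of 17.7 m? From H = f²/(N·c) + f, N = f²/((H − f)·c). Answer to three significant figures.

f/7.08

Rearrange H = f²/(N·c) + f for N: N = f² / ((H − f)·c).
N = 57² / ((17700 − 57) × 0.026) = 3249 / 458.7 ≈ 7.08.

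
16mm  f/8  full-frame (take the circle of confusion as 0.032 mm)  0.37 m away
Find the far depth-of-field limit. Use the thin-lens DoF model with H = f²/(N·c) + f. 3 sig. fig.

0.573 m

Hyperfocal distance H = f²/(N·c) + f = 16²/(8 × 0.032) + 16 = 256/0.256 + 16 ≈ 1016.0 mm ≈ 1.016 m.
Far limit Df = s·(H − f)/(H − s) = 370 × (1016.0 − 16) / (1016.0 − 370) = 370 × 1000.0 / 646.0 ≈ 572.76 mm ≈ 0.573 m.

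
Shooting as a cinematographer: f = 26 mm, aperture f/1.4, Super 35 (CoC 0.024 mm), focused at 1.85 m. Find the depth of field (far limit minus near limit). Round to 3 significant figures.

Hyperfocal distance H = f²/(N·c) + f = 26²/(1.4 × 0.024) + 26 = 676/0.0336 + 26 ≈ 20145.0 mm ≈ 20.15 m.
Near limit Dn = s·(H − f)/(H + s − 2f) = 1850 × (20145.0 − 26) / (20145.0 + 1850 − 2 × 26) = 1850 × 20119.0 / 21943.0 ≈ 1696.22 mm.
Far limit Df = s·(H − f)/(H − s) = 1850 × (20145.0 − 26) / (20145.0 − 1850) = 1850 × 20119.0 / 18295.0 ≈ 2034.44 mm.
Depth of field = Df − Dn = 2034.44 − 1696.22 ≈ 338.22 mm.

338 mm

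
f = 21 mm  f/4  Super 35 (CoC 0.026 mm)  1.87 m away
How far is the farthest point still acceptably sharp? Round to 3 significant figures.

Hyperfocal distance H = f²/(N·c) + f = 21²/(4 × 0.026) + 21 = 441/0.104 + 21 ≈ 4261.4 mm ≈ 4.261 m.
Far limit Df = s·(H − f)/(H − s) = 1870 × (4261.4 − 21) / (4261.4 − 1870) = 1870 × 4240.4 / 2391.4 ≈ 3315.9 mm ≈ 3.32 m.

3.32 m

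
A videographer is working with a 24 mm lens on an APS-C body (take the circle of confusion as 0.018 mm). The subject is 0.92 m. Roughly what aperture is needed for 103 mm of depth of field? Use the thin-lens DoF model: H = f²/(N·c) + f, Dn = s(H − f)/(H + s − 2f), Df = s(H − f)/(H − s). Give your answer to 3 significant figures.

f/1.99

Write h = H − f = f²/(N·c). The thin-lens limits are Dn = s·h/(h + (s−f)) and Df = s·h/(h − (s−f)), so DoF = Df − Dn = 2·s·(s−f)·h / (h² − (s−f)²).
That is a quadratic in h: DoF·h² − 2·s·(s−f)·h − DoF·(s−f)² = 0 ⇒ h = (s−f)·(s + √(s² + DoF²)) / DoF = 896 × (920 + √(920² + 103²)) / 103 = 896 × (920 + 925.748) / 103 ≈ 16056 mm.
Then N = f²/(c·h) = 24² / (0.018 × 16056) = 576 / 289.01 ≈ 1.99.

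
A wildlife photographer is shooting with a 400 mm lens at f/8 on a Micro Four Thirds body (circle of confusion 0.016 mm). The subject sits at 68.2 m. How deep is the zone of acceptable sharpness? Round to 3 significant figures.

7.42 m

Hyperfocal distance H = f²/(N·c) + f = 400²/(8 × 0.016) + 400 = 160000/0.128 + 400 ≈ 1250400.0 mm ≈ 1250 m.
Near limit Dn = s·(H − f)/(H + s − 2f) = 68200 × (1250400.0 − 400) / (1250400.0 + 68200 − 2 × 400) = 68200 × 1250000.0 / 1317800.0 ≈ 64691.2 mm.
Far limit Df = s·(H − f)/(H − s) = 68200 × (1250400.0 − 400) / (1250400.0 − 68200) = 68200 × 1250000.0 / 1182200.0 ≈ 72111.3 mm.
Depth of field = Df − Dn = 72111.3 − 64691.2 ≈ 7420.1 mm ≈ 7.42 m.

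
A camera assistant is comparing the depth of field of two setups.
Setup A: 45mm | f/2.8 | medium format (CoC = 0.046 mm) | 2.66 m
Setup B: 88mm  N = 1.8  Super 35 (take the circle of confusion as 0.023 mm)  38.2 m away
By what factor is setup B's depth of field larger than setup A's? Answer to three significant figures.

17.8

Setup A: H = 45²/(2.8×0.046) + 45 ≈ 15767.0 mm; DoF = Df − Dn = 3190.70 − 2280.66 ≈ 910.04 mm.
Setup B: H = 88²/(1.8×0.023) + 88 ≈ 187141.1 mm; DoF = Df − Dn = 47975 − 31734 ≈ 16241 mm.
Ratio = 16241 / 910.04 ≈ 17.8.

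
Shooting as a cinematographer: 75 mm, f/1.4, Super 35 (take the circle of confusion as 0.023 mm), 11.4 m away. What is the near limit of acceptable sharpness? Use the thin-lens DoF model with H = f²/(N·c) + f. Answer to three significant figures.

Hyperfocal distance H = f²/(N·c) + f = 75²/(1.4 × 0.023) + 75 = 5625/0.0322 + 75 ≈ 174764.4 mm ≈ 174.8 m.
Near limit Dn = s·(H − f)/(H + s − 2f) = 11400 × (174764.4 − 75) / (174764.4 + 11400 − 2 × 75) = 11400 × 174689.4 / 186014.4 ≈ 10706 mm ≈ 10.7 m.

10.7 m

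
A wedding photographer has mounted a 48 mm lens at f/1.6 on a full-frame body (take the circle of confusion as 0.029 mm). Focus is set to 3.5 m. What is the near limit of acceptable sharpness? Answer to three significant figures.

Hyperfocal distance H = f²/(N·c) + f = 48²/(1.6 × 0.029) + 48 = 2304/0.0464 + 48 ≈ 49703.2 mm ≈ 49.70 m.
Near limit Dn = s·(H − f)/(H + s − 2f) = 3500 × (49703.2 − 48) / (49703.2 + 3500 − 2 × 48) = 3500 × 49655.2 / 53107.2 ≈ 3272.5 mm ≈ 3.27 m.

3.27 m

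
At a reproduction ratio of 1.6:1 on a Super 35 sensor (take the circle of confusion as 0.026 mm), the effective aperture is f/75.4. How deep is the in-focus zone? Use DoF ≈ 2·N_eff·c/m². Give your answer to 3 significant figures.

At magnification m, DoF ≈ 2·N_eff·c/m² = 2 × 75.4 × 0.026 / 1.6² = 3.921 / 2.56 ≈ 1.53 mm.

1.53 mm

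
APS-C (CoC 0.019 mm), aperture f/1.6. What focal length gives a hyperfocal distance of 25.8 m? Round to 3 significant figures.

28.0 mm

From H = f²/(N·c) + f, with f ≪ H: f ≈ √(H·N·c) = √(25800 × 1.6 × 0.019) = √784.32 ≈ 28.01 mm.
The +f correction barely moves this — solving exactly, f² + N·c·f − N·c·H = 0 ⇒ f = (−N·c + √((N·c)² + 4·N·c·H))/2 = (−0.0304 + √3137.3)/2 ≈ 27.991 mm, so f ≈ 28.0 mm.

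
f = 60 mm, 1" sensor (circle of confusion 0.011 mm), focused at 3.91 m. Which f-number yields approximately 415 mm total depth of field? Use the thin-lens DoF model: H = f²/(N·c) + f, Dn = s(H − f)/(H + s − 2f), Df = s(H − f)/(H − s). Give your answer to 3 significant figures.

f/4.50

Write h = H − f = f²/(N·c). The thin-lens limits are Dn = s·h/(h + (s−f)) and Df = s·h/(h − (s−f)), so DoF = Df − Dn = 2·s·(s−f)·h / (h² − (s−f)²).
That is a quadratic in h: DoF·h² − 2·s·(s−f)·h − DoF·(s−f)² = 0 ⇒ h = (s−f)·(s + √(s² + DoF²)) / DoF = 3850 × (3910 + √(3910² + 415²)) / 415 = 3850 × (3910 + 3931.96) / 415 ≈ 72751 mm.
Then N = f²/(c·h) = 60² / (0.011 × 72751) = 3600 / 800.26 ≈ 4.50.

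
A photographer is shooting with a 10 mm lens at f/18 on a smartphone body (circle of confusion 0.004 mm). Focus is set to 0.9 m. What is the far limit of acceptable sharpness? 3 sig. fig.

Hyperfocal distance H = f²/(N·c) + f = 10²/(18 × 0.004) + 10 = 100/0.072 + 10 ≈ 1398.9 mm ≈ 1.399 m.
Far limit Df = s·(H − f)/(H − s) = 900 × (1398.9 − 10) / (1398.9 − 900) = 900 × 1388.9 / 498.9 ≈ 2505.6 mm ≈ 2.51 m.

2.51 m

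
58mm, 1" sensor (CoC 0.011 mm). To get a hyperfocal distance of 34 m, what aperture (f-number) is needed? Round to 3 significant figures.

Rearrange H = f²/(N·c) + f for N: N = f² / ((H − f)·c).
N = 58² / ((34000 − 58) × 0.011) = 3364 / 373.4 ≈ 9.01.

f/9.01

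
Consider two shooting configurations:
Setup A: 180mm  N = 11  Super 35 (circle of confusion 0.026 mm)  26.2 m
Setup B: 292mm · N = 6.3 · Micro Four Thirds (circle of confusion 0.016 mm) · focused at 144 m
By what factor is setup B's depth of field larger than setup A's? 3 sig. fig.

3.97

Setup A: H = 180²/(11×0.026) + 180 ≈ 113466.7 mm; DoF = Df − Dn = 34012 − 21306 ≈ 12706 mm.
Setup B: H = 292²/(6.3×0.016) + 292 ≈ 846165.0 mm; DoF = Df − Dn = 173472 − 123088 ≈ 50384 mm.
Ratio = 50384 / 12706 ≈ 3.97.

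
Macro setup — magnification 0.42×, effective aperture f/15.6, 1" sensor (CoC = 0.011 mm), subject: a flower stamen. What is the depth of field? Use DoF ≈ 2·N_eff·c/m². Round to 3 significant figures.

At magnification m, DoF ≈ 2·N_eff·c/m² = 2 × 15.6 × 0.011 / 0.42² = 0.3432 / 0.1764 ≈ 1.95 mm.

1.95 mm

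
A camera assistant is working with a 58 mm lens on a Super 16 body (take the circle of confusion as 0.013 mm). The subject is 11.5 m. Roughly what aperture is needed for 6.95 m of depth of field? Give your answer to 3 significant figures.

Write h = H − f = f²/(N·c). The thin-lens limits are Dn = s·h/(h + (s−f)) and Df = s·h/(h − (s−f)), so DoF = Df − Dn = 2·s·(s−f)·h / (h² − (s−f)²).
That is a quadratic in h: DoF·h² − 2·s·(s−f)·h − DoF·(s−f)² = 0 ⇒ h = (s−f)·(s + √(s² + DoF²)) / DoF = 11442 × (11500 + √(11500² + 6950²)) / 6950 = 11442 × (11500 + 13437.0) / 6950 ≈ 41055 mm.
Then N = f²/(c·h) = 58² / (0.013 × 41055) = 3364 / 533.71 ≈ 6.30.

f/6.30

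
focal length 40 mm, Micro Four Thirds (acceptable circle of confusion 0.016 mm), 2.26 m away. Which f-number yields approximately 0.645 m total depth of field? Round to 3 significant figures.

f/6.30

Write h = H − f = f²/(N·c). The thin-lens limits are Dn = s·h/(h + (s−f)) and Df = s·h/(h − (s−f)), so DoF = Df − Dn = 2·s·(s−f)·h / (h² − (s−f)²).
That is a quadratic in h: DoF·h² − 2·s·(s−f)·h − DoF·(s−f)² = 0 ⇒ h = (s−f)·(s + √(s² + DoF²)) / DoF = 2220 × (2260 + √(2260² + 645²)) / 645 = 2220 × (2260 + 2350.24) / 645 ≈ 15868 mm.
Then N = f²/(c·h) = 40² / (0.016 × 15868) = 1600 / 253.88 ≈ 6.30.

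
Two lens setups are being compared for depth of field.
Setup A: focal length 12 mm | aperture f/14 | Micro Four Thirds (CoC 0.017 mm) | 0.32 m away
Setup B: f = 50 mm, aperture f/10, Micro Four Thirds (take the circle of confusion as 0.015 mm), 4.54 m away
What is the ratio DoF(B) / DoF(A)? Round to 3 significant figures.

Setup A: H = 12²/(14×0.017) + 12 ≈ 617.0 mm; DoF = Df − Dn = 651.80 − 212.05 ≈ 439.75 mm.
Setup B: H = 50²/(10×0.015) + 50 ≈ 16716.7 mm; DoF = Df − Dn = 6214.1 − 3576.5 ≈ 2637.6 mm.
Ratio = 2637.6 / 439.75 ≈ 6.00.

6.00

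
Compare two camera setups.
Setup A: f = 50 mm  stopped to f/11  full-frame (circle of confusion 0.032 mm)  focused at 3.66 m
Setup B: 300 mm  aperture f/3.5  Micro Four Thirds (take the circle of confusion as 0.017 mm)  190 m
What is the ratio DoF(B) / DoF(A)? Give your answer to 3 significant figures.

Setup A: H = 50²/(11×0.032) + 50 ≈ 7152.3 mm; DoF = Df − Dn = 7443.4 − 2426.6 ≈ 5016.8 mm.
Setup B: H = 300²/(3.5×0.017) + 300 ≈ 1512905.0 mm; DoF = Df − Dn = 217245 − 168827 ≈ 48418 mm.
Ratio = 48418 / 5016.8 ≈ 9.65.

9.65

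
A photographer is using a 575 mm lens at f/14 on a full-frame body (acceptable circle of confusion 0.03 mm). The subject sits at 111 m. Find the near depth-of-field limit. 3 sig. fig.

97.3 m

Hyperfocal distance H = f²/(N·c) + f = 575²/(14 × 0.03) + 575 = 330625/0.42 + 575 ≈ 787777.4 mm ≈ 787.8 m.
Near limit Dn = s·(H − f)/(H + s − 2f) = 111000 × (787777.4 − 575) / (787777.4 + 111000 − 2 × 575) = 111000 × 787202.4 / 897627.4 ≈ 97345 mm ≈ 97.3 m.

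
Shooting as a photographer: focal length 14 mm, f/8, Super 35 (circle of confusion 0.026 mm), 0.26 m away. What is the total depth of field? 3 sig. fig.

Hyperfocal distance H = f²/(N·c) + f = 14²/(8 × 0.026) + 14 = 196/0.208 + 14 ≈ 956.3 mm ≈ 0.956 m.
Near limit Dn = s·(H − f)/(H + s − 2f) = 260 × (956.3 − 14) / (956.3 + 260 − 2 × 14) = 260 × 942.3 / 1188.3 ≈ 206.18 mm.
Far limit Df = s·(H − f)/(H − s) = 260 × (956.3 − 14) / (956.3 − 260) = 260 × 942.3 / 696.3 ≈ 351.86 mm.
Depth of field = Df − Dn = 351.86 − 206.18 ≈ 145.68 mm.

146 mm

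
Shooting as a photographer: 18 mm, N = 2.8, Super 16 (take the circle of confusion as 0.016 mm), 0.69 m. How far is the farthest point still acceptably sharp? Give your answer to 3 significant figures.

0.761 m

Hyperfocal distance H = f²/(N·c) + f = 18²/(2.8 × 0.016) + 18 = 324/0.0448 + 18 ≈ 7250.1 mm ≈ 7.250 m.
Far limit Df = s·(H − f)/(H − s) = 690 × (7250.1 − 18) / (7250.1 − 690) = 690 × 7232.1 / 6560.1 ≈ 760.68 mm ≈ 0.761 m.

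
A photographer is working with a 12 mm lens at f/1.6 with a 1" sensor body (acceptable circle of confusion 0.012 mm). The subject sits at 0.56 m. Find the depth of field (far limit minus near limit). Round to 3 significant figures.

Hyperfocal distance H = f²/(N·c) + f = 12²/(1.6 × 0.012) + 12 = 144/0.0192 + 12 ≈ 7512.0 mm ≈ 7.512 m.
Near limit Dn = s·(H − f)/(H + s − 2f) = 560 × (7512.0 − 12) / (7512.0 + 560 − 2 × 12) = 560 × 7500.0 / 8048.0 ≈ 521.869 mm.
Far limit Df = s·(H − f)/(H − s) = 560 × (7512.0 − 12) / (7512.0 − 560) = 560 × 7500.0 / 6952.0 ≈ 604.143 mm.
Depth of field = Df − Dn = 604.143 − 521.869 ≈ 82.274 mm.

82.3 mm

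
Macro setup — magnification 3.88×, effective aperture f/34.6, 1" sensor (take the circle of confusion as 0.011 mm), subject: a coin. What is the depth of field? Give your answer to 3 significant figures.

At magnification m, DoF ≈ 2·N_eff·c/m² = 2 × 34.6 × 0.011 / 3.88² = 0.7612 / 15.05 ≈ 0.0506 mm.

0.0506 mm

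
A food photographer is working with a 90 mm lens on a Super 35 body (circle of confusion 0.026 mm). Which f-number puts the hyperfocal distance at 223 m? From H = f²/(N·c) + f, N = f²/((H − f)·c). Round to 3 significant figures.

Rearrange H = f²/(N·c) + f for N: N = f² / ((H − f)·c).
N = 90² / ((223000 − 90) × 0.026) = 8100 / 5796 ≈ 1.40.

f/1.40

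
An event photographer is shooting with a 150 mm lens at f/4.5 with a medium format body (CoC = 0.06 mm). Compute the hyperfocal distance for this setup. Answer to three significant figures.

Hyperfocal distance H = f²/(N·c) + f = 150²/(4.5 × 0.06) + 150 = 22500/0.27 + 150 ≈ 83483.3 mm ≈ 83.5 m.

83.5 m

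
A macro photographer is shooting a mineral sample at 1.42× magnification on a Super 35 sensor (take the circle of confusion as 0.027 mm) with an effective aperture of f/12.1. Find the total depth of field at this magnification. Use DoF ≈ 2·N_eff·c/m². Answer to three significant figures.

At magnification m, DoF ≈ 2·N_eff·c/m² = 2 × 12.1 × 0.027 / 1.42² = 0.6534 / 2.016 ≈ 0.324 mm.

0.324 mm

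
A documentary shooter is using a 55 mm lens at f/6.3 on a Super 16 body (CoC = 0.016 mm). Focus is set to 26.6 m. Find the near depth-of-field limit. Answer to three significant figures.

Hyperfocal distance H = f²/(N·c) + f = 55²/(6.3 × 0.016) + 55 = 3025/0.1008 + 55 ≈ 30064.9 mm ≈ 30.06 m.
Near limit Dn = s·(H − f)/(H + s − 2f) = 26600 × (30064.9 − 55) / (30064.9 + 26600 − 2 × 55) = 26600 × 30009.9 / 56554.9 ≈ 14115 mm ≈ 14.1 m.

14.1 m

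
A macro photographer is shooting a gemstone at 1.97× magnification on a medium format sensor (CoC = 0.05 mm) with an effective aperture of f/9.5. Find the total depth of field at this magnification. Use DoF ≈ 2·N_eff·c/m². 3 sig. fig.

0.245 mm

At magnification m, DoF ≈ 2·N_eff·c/m² = 2 × 9.5 × 0.05 / 1.97² = 0.95 / 3.881 ≈ 0.245 mm.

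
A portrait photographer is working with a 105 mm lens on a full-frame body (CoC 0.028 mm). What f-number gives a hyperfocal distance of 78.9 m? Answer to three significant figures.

Rearrange H = f²/(N·c) + f for N: N = f² / ((H − f)·c).
N = 105² / ((78900 − 105) × 0.028) = 11025 / 2206 ≈ 5.

f/5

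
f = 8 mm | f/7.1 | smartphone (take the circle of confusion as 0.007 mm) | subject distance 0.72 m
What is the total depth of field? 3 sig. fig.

Hyperfocal distance H = f²/(N·c) + f = 8²/(7.1 × 0.007) + 8 = 64/0.0497 + 8 ≈ 1295.7 mm ≈ 1.296 m.
Near limit Dn = s·(H − f)/(H + s − 2f) = 720 × (1295.7 − 8) / (1295.7 + 720 − 2 × 8) = 720 × 1287.7 / 1999.7 ≈ 463.6 mm.
Far limit Df = s·(H − f)/(H − s) = 720 × (1295.7 − 8) / (1295.7 − 720) = 720 × 1287.7 / 575.7 ≈ 1610.4 mm.
Depth of field = Df − Dn = 1610.4 − 463.6 ≈ 1146.8 mm ≈ 1.15 m.

1.15 m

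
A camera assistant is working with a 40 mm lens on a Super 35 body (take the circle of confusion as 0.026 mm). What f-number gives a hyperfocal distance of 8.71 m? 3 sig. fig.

Rearrange H = f²/(N·c) + f for N: N = f² / ((H − f)·c).
N = 40² / ((8710 − 40) × 0.026) = 1600 / 225.4 ≈ 7.10.

f/7.10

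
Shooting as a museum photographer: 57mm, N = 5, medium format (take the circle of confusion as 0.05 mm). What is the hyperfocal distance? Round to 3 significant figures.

Hyperfocal distance H = f²/(N·c) + f = 57²/(5 × 0.05) + 57 = 3249/0.25 + 57 ≈ 13053.0 mm ≈ 13.1 m.

13.1 m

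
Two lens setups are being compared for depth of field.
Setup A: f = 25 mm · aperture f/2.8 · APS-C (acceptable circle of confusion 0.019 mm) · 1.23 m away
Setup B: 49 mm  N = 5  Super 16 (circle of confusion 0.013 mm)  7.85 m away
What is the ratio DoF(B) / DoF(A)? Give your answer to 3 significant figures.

Setup A: H = 25²/(2.8×0.019) + 25 ≈ 11773.1 mm; DoF = Df − Dn = 1370.58 − 1115.58 ≈ 255.00 mm.
Setup B: H = 49²/(5×0.013) + 49 ≈ 36987.5 mm; DoF = Df − Dn = 9951.7 − 6481.2 ≈ 3470.5 mm.
Ratio = 3470.5 / 255.00 ≈ 13.6.

13.6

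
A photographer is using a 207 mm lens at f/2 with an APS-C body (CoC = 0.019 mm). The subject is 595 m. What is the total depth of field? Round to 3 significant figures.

870 m

Hyperfocal distance H = f²/(N·c) + f = 207²/(2 × 0.019) + 207 = 42849/0.038 + 207 ≈ 1127812.3 mm ≈ 1128 m.
Near limit Dn = s·(H − f)/(H + s − 2f) = 595000 × (1127812.3 − 207) / (1127812.3 + 595000 − 2 × 207) = 595000 × 1127605.3 / 1722398.3 ≈ 389530 mm.
Far limit Df = s·(H − f)/(H − s) = 595000 × (1127812.3 − 207) / (1127812.3 − 595000) = 595000 × 1127605.3 / 532812.3 ≈ 1259215 mm.
Depth of field = Df − Dn = 1259215 − 389530 ≈ 869685 mm ≈ 870 m.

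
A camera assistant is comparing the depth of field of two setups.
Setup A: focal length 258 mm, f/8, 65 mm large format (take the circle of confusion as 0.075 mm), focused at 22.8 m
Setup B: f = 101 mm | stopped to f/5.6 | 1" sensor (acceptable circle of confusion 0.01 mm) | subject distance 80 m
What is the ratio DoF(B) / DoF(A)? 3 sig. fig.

8.99

Setup A: H = 258²/(8×0.075) + 258 ≈ 111198.0 mm; DoF = Df − Dn = 28614.1 − 18949.6 ≈ 9664.5 mm.
Setup B: H = 101²/(5.6×0.01) + 101 ≈ 182261.7 mm; DoF = Df − Dn = 142506 − 55609 ≈ 86897 mm.
Ratio = 86897 / 9664.5 ≈ 8.99.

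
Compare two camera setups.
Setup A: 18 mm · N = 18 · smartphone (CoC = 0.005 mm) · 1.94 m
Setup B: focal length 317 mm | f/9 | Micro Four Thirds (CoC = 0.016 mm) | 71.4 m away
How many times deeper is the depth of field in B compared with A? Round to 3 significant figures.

5.07

Setup A: H = 18²/(18×0.005) + 18 ≈ 3618.0 mm; DoF = Df − Dn = 4162.1 − 1264.8 ≈ 2897.3 mm.
Setup B: H = 317²/(9×0.016) + 317 ≈ 698157.3 mm; DoF = Df − Dn = 79498 − 64799 ≈ 14699 mm.
Ratio = 14699 / 2897.3 ≈ 5.07.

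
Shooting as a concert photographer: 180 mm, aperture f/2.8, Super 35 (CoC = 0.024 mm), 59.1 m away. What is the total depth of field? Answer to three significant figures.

Hyperfocal distance H = f²/(N·c) + f = 180²/(2.8 × 0.024) + 180 = 32400/0.0672 + 180 ≈ 482322.9 mm ≈ 482.3 m.
Near limit Dn = s·(H − f)/(H + s − 2f) = 59100 × (482322.9 − 180) / (482322.9 + 59100 − 2 × 180) = 59100 × 482142.9 / 541062.9 ≈ 52664 mm.
Far limit Df = s·(H − f)/(H − s) = 59100 × (482322.9 − 180) / (482322.9 − 59100) = 59100 × 482142.9 / 423222.9 ≈ 67328 mm.
Depth of field = Df − Dn = 67328 − 52664 ≈ 14664 mm ≈ 14.7 m.

14.7 m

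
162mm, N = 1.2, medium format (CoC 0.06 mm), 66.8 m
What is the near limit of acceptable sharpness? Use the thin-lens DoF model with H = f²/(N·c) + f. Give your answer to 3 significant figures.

56.5 m

Hyperfocal distance H = f²/(N·c) + f = 162²/(1.2 × 0.06) + 162 = 26244/0.072 + 162 ≈ 364662.0 mm ≈ 364.7 m.
Near limit Dn = s·(H − f)/(H + s − 2f) = 66800 × (364662.0 − 162) / (364662.0 + 66800 − 2 × 162) = 66800 × 364500.0 / 431138.0 ≈ 56475 mm ≈ 56.5 m.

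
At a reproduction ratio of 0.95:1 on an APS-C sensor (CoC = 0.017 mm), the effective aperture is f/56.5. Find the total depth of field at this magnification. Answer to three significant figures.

At magnification m, DoF ≈ 2·N_eff·c/m² = 2 × 56.5 × 0.017 / 0.95² = 1.921 / 0.9025 ≈ 2.13 mm.

2.13 mm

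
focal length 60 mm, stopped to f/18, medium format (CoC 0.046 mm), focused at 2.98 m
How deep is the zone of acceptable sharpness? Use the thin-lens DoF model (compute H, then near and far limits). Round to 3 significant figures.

Hyperfocal distance H = f²/(N·c) + f = 60²/(18 × 0.046) + 60 = 3600/0.828 + 60 ≈ 4407.8 mm ≈ 4.408 m.
Near limit Dn = s·(H − f)/(H + s − 2f) = 2980 × (4407.8 − 60) / (4407.8 + 2980 − 2 × 60) = 2980 × 4347.8 / 7267.8 ≈ 1782.7 mm.
Far limit Df = s·(H − f)/(H − s) = 2980 × (4407.8 − 60) / (4407.8 − 2980) = 2980 × 4347.8 / 1427.8 ≈ 9074.3 mm.
Depth of field = Df − Dn = 9074.3 − 1782.7 ≈ 7291.6 mm ≈ 7.29 m.

7.29 m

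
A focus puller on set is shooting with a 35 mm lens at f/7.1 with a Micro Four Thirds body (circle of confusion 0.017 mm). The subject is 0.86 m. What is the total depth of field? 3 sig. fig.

Hyperfocal distance H = f²/(N·c) + f = 35²/(7.1 × 0.017) + 35 = 1225/0.1207 + 35 ≈ 10184.1 mm ≈ 10.18 m.
Near limit Dn = s·(H − f)/(H + s − 2f) = 860 × (10184.1 − 35) / (10184.1 + 860 − 2 × 35) = 860 × 10149.1 / 10974.1 ≈ 795.35 mm.
Far limit Df = s·(H − f)/(H − s) = 860 × (10184.1 − 35) / (10184.1 − 860) = 860 × 10149.1 / 9324.1 ≈ 936.09 mm.
Depth of field = Df − Dn = 936.09 − 795.35 ≈ 140.74 mm.

141 mm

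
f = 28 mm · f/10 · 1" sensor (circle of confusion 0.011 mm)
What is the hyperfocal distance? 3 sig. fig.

7.16 m

Hyperfocal distance H = f²/(N·c) + f = 28²/(10 × 0.011) + 28 = 784/0.11 + 28 ≈ 7155.3 mm ≈ 7.16 m.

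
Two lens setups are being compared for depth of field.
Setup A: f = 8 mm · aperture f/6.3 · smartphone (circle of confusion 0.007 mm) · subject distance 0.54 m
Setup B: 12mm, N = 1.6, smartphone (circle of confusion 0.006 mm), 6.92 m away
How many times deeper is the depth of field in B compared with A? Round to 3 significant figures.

17.7

Setup A: H = 8²/(6.3×0.007) + 8 ≈ 1459.2 mm; DoF = Df − Dn = 852.52 − 395.15 ≈ 457.37 mm.
Setup B: H = 12²/(1.6×0.006) + 12 ≈ 15012.0 mm; DoF = Df − Dn = 12827.5 − 4738.0 ≈ 8089.5 mm.
Ratio = 8089.5 / 457.37 ≈ 17.7.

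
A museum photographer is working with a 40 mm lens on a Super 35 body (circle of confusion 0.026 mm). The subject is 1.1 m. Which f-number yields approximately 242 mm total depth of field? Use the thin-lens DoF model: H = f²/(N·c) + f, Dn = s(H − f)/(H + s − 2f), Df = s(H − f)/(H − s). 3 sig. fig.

Write h = H − f = f²/(N·c). The thin-lens limits are Dn = s·h/(h + (s−f)) and Df = s·h/(h − (s−f)), so DoF = Df − Dn = 2·s·(s−f)·h / (h² − (s−f)²).
That is a quadratic in h: DoF·h² − 2·s·(s−f)·h − DoF·(s−f)² = 0 ⇒ h = (s−f)·(s + √(s² + DoF²)) / DoF = 1060 × (1100 + √(1100² + 242²)) / 242 = 1060 × (1100 + 1126.31) / 242 ≈ 9751.6 mm.
Then N = f²/(c·h) = 40² / (0.026 × 9751.6) = 1600 / 253.54 ≈ 6.31.

f/6.31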